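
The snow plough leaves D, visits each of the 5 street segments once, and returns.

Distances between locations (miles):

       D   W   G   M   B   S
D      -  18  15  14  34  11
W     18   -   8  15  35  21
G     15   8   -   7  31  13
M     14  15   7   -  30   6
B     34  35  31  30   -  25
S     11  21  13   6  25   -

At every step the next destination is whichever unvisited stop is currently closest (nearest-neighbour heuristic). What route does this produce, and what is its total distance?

At D the remaining stops are S 11, M 14, G 15, W 18, B 34; go to S.
At S the remaining stops are M 6, G 13, W 21, B 25; go to M.
At M the remaining stops are G 7, W 15, B 30; go to G.
At G the remaining stops are W 8, B 31; go to W.
At W the remaining stops are B 35; go to B.
Return B→D: 34.
Total = 11 + 6 + 7 + 8 + 35 + 34 = 101.

101 miles along D → S → M → G → W → B → D.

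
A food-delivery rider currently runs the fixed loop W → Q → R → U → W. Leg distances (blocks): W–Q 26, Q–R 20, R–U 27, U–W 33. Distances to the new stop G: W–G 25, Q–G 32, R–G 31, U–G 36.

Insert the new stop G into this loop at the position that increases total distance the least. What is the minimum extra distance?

Adding 28 blocks by placing G on the U–W leg.

Insertion cost between consecutive stops i–j is d(i,G) + d(G,j) − d(i,j):
  between W and Q: 25 + 32 − 26 = 31
  between Q and R: 32 + 31 − 20 = 43
  between R and U: 31 + 36 − 27 = 40
  between U and W: 36 + 25 − 33 = 28
Cheapest insertion is between U and W, adding 28.
New total = 106 + 28 = 134.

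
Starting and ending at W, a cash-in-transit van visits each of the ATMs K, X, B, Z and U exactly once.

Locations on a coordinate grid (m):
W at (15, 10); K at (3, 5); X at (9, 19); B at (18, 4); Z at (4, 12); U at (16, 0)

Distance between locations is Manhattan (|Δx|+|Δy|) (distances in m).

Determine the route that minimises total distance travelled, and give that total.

W-K-X-B-Z-U-W: 17+20+24+22+24+11 = 118
W-K-X-B-U-Z-W: 17+20+24+6+24+13 = 104
W-K-X-Z-B-U-W: 17+20+12+22+6+11 = 88
W-K-X-Z-U-B-W: 17+20+12+24+6+9 = 88
W-K-X-U-B-Z-W: 17+20+26+6+22+13 = 104
W-K-X-U-Z-B-W: 17+20+26+24+22+9 = 118
W-K-B-X-Z-U-W: 17+16+24+12+24+11 = 104
W-K-B-X-U-Z-W: 17+16+24+26+24+13 = 120
W-K-B-Z-X-U-W: 17+16+22+12+26+11 = 104
W-K-B-Z-U-X-W: 17+16+22+24+26+15 = 120
W-K-B-U-X-Z-W: 17+16+6+26+12+13 = 90
W-K-B-U-Z-X-W: 17+16+6+24+12+15 = 90
W-K-Z-X-B-U-W: 17+8+12+24+6+11 = 78
W-K-Z-X-U-B-W: 17+8+12+26+6+9 = 78
… (46 more)
W-X-Z-K-B-U-W: 15+12+8+16+6+11 = 68  ← best
The minimum is 68.
One optimal route: W → X → Z → K → B → U → W (or its reverse).

Shortest round trip = 68 m.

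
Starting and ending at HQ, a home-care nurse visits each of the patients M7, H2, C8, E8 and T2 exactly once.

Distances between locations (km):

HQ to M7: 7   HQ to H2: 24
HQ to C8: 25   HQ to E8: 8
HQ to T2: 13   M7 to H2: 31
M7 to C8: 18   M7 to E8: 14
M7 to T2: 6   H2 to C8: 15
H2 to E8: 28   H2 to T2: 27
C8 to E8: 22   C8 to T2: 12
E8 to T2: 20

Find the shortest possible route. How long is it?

With 5 stops there are 5!/2 = 60 distinct round trips (a route and its reverse cost the same).
HQ-M7-H2-C8-E8-T2-HQ: 7+31+15+22+20+13 = 108
HQ-M7-H2-C8-T2-E8-HQ: 7+31+15+12+20+8 = 93
HQ-M7-H2-E8-C8-T2-HQ: 7+31+28+22+12+13 = 113
HQ-M7-H2-E8-T2-C8-HQ: 7+31+28+20+12+25 = 123
HQ-M7-H2-T2-C8-E8-HQ: 7+31+27+12+22+8 = 107
HQ-M7-H2-T2-E8-C8-HQ: 7+31+27+20+22+25 = 132
HQ-M7-C8-H2-E8-T2-HQ: 7+18+15+28+20+13 = 101
HQ-M7-C8-H2-T2-E8-HQ: 7+18+15+27+20+8 = 95
HQ-M7-C8-E8-H2-T2-HQ: 7+18+22+28+27+13 = 115
HQ-M7-C8-E8-T2-H2-HQ: 7+18+22+20+27+24 = 118
HQ-M7-C8-T2-H2-E8-HQ: 7+18+12+27+28+8 = 100
HQ-M7-C8-T2-E8-H2-HQ: 7+18+12+20+28+24 = 109
HQ-M7-E8-H2-C8-T2-HQ: 7+14+28+15+12+13 = 89
HQ-M7-E8-H2-T2-C8-HQ: 7+14+28+27+12+25 = 113
… (46 more)
HQ-M7-T2-C8-H2-E8-HQ: 7+6+12+15+28+8 = 76  ← best
The minimum is 76.
One optimal route: HQ → M7 → T2 → C8 → H2 → E8 → HQ (or its reverse).

Shortest round trip = 76 km.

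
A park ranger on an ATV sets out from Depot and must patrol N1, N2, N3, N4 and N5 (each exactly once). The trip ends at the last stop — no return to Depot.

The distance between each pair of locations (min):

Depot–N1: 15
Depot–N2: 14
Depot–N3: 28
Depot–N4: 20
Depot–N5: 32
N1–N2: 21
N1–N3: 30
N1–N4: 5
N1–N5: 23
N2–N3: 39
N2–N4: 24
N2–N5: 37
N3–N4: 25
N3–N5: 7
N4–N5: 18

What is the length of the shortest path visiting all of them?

Minimum one-way distance = 65 min.

There are 5! = 120 possible orderings.
Depot → N1 → N2 → N3 → N4 → N5: 15+21+39+25+18 = 118
Depot → N1 → N2 → N3 → N5 → N4: 15+21+39+7+18 = 100
Depot → N1 → N2 → N4 → N3 → N5: 15+21+24+25+7 = 92
Depot → N1 → N2 → N4 → N5 → N3: 15+21+24+18+7 = 85
Depot → N1 → N2 → N5 → N3 → N4: 15+21+37+7+25 = 105
Depot → N1 → N2 → N5 → N4 → N3: 15+21+37+18+25 = 116
Depot → N1 → N3 → N2 → N4 → N5: 15+30+39+24+18 = 126
Depot → N1 → N3 → N2 → N5 → N4: 15+30+39+37+18 = 139
Depot → N1 → N3 → N4 → N2 → N5: 15+30+25+24+37 = 131
Depot → N1 → N3 → N4 → N5 → N2: 15+30+25+18+37 = 125
Depot → N1 → N3 → N5 → N2 → N4: 15+30+7+37+24 = 113
Depot → N1 → N3 → N5 → N4 → N2: 15+30+7+18+24 = 94
Depot → N1 → N4 → N2 → N3 → N5: 15+5+24+39+7 = 90
Depot → N1 → N4 → N2 → N5 → N3: 15+5+24+37+7 = 88
… (106 more)
Depot → N2 → N1 → N4 → N5 → N3: 14+21+5+18+7 = 65  ← best
The minimum is 65.
One shortest path: Depot → N2 → N1 → N4 → N5 → N3.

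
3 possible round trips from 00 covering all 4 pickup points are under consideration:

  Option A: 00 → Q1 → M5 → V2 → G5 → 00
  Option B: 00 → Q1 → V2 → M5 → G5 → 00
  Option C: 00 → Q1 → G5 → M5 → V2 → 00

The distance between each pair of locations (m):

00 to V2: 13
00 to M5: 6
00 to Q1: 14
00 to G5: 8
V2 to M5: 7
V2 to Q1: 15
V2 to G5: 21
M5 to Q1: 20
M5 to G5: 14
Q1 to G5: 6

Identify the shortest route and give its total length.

54 m — Option C is the shortest.

Option A: 14 + 20 + 7 + 21 + 8 = 70
Option B: 14 + 15 + 7 + 14 + 8 = 58
Option C: 14 + 6 + 14 + 7 + 13 = 54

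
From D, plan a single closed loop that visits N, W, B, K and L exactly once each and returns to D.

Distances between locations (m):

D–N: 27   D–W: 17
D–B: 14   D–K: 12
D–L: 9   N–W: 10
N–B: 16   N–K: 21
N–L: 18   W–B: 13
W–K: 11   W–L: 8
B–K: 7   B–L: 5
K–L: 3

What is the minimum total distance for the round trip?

Shortest round trip = 62 m.

There are 60 distinct closed tours to check (reversals are equivalent).
D - N - W - B - K - L - D: 27+10+13+7+3+9 = 69
D - N - W - B - L - K - D: 27+10+13+5+3+12 = 70
D - N - W - K - B - L - D: 27+10+11+7+5+9 = 69
D - N - W - K - L - B - D: 27+10+11+3+5+14 = 70
D - N - W - L - B - K - D: 27+10+8+5+7+12 = 69
D - N - W - L - K - B - D: 27+10+8+3+7+14 = 69
D - N - B - W - K - L - D: 27+16+13+11+3+9 = 79
D - N - B - W - L - K - D: 27+16+13+8+3+12 = 79
D - N - B - K - W - L - D: 27+16+7+11+8+9 = 78
D - N - B - K - L - W - D: 27+16+7+3+8+17 = 78
D - N - B - L - W - K - D: 27+16+5+8+11+12 = 79
D - N - B - L - K - W - D: 27+16+5+3+11+17 = 79
D - N - K - W - B - L - D: 27+21+11+13+5+9 = 86
D - N - K - W - L - B - D: 27+21+11+8+5+14 = 86
… (46 more)
D - W - N - B - K - L - D: 17+10+16+7+3+9 = 62  ← best
The minimum is 62.
One optimal route: D → W → N → B → K → L → D (or its reverse).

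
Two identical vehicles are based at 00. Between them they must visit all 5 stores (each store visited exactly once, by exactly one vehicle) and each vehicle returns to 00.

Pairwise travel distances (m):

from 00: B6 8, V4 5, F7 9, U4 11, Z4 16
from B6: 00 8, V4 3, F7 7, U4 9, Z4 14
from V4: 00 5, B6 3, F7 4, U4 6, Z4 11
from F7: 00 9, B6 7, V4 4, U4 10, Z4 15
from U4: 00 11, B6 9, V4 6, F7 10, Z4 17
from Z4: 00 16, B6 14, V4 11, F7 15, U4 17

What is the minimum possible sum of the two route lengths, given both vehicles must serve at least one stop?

There are 2^4 − 1 = 15 ways to divide the 5 stops into two non-empty groups. For each, the best each vehicle can do is its own shortest tour through its group:
  {B6} + {V4, F7, U4, Z4}: 16 + 52 = 68
  {V4} + {B6, F7, U4, Z4}: 10 + 58 = 68
  {B6, V4} + {F7, U4, Z4}: 16 + 52 = 68
  {F7} + {B6, V4, U4, Z4}: 18 + 50 = 68
  {B6, F7} + {V4, U4, Z4}: 24 + 44 = 68
  {V4, F7} + {B6, U4, Z4}: 18 + 50 = 68
  … (15 splits in total)
Best: vehicle 1 00 → B6 → 00 = 16; vehicle 2 00 → V4 → F7 → U4 → Z4 → 00 = 52; combined 68.

68 m — the smallest possible combined total.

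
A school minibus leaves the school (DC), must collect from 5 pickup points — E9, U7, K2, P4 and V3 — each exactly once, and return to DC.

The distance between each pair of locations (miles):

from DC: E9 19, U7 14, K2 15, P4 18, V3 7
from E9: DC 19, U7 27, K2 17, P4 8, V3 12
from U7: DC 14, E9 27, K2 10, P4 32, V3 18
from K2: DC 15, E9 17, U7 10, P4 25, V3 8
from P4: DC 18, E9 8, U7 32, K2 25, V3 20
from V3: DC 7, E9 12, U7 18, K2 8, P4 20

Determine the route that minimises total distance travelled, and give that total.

Shortest round trip = 70 miles.

There are 60 distinct closed tours to check (reversals are equivalent).
DC→E9→U7→K2→P4→V3→DC: 19+27+10+25+20+7 = 108
DC→E9→U7→K2→V3→P4→DC: 19+27+10+8+20+18 = 102
DC→E9→U7→P4→K2→V3→DC: 19+27+32+25+8+7 = 118
DC→E9→U7→P4→V3→K2→DC: 19+27+32+20+8+15 = 121
DC→E9→U7→V3→K2→P4→DC: 19+27+18+8+25+18 = 115
DC→E9→U7→V3→P4→K2→DC: 19+27+18+20+25+15 = 124
DC→E9→K2→U7→P4→V3→DC: 19+17+10+32+20+7 = 105
DC→E9→K2→U7→V3→P4→DC: 19+17+10+18+20+18 = 102
DC→E9→K2→P4→U7→V3→DC: 19+17+25+32+18+7 = 118
DC→E9→K2→P4→V3→U7→DC: 19+17+25+20+18+14 = 113
DC→E9→K2→V3→U7→P4→DC: 19+17+8+18+32+18 = 112
DC→E9→K2→V3→P4→U7→DC: 19+17+8+20+32+14 = 110
DC→E9→P4→U7→K2→V3→DC: 19+8+32+10+8+7 = 84
DC→E9→P4→U7→V3→K2→DC: 19+8+32+18+8+15 = 100
… (46 more)
DC→U7→K2→V3→E9→P4→DC: 14+10+8+12+8+18 = 70  ← best
The minimum is 70.
One optimal route: DC → U7 → K2 → V3 → E9 → P4 → DC (or its reverse).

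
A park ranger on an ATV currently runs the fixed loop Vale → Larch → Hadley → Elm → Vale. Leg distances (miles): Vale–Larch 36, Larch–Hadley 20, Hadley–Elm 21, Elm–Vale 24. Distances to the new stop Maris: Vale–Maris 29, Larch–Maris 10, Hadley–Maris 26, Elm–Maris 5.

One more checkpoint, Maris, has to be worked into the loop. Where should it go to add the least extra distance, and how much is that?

Insertion cost between consecutive stops i–j is d(i,Maris) + d(Maris,j) − d(i,j):
  between Vale and Larch: 29 + 10 − 36 = 3
  between Larch and Hadley: 10 + 26 − 20 = 16
  between Hadley and Elm: 26 + 5 − 21 = 10
  between Elm and Vale: 5 + 29 − 24 = 10
Cheapest insertion is between Vale and Larch, adding 3.
New total = 101 + 3 = 104.

Adding 3 miles by placing Maris on the Vale–Larch leg.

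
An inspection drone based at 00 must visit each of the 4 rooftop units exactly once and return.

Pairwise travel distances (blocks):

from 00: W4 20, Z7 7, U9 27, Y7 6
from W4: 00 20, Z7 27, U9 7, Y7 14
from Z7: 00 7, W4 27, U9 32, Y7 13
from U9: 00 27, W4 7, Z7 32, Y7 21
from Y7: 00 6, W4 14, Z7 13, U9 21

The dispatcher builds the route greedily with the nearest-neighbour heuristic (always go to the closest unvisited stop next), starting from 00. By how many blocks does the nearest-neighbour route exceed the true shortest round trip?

14 blocks longer than the optimal tour.

From 00: Y7=6, Z7=7, W4=20, U9=27 → choose Y7 (6).
From Y7: Z7=13, W4=14, U9=21 → choose Z7 (13).
From Z7: W4=27, U9=32 → choose W4 (27).
From W4: U9=7 → choose U9 (7).
NN route 00 → Y7 → Z7 → W4 → U9 → 00 costs 80.
Optimal: 00 → Z7 → U9 → W4 → Y7 → 00 costs 66 (by enumerating all 12 distinct tours).
Excess = 80 − 66 = 14.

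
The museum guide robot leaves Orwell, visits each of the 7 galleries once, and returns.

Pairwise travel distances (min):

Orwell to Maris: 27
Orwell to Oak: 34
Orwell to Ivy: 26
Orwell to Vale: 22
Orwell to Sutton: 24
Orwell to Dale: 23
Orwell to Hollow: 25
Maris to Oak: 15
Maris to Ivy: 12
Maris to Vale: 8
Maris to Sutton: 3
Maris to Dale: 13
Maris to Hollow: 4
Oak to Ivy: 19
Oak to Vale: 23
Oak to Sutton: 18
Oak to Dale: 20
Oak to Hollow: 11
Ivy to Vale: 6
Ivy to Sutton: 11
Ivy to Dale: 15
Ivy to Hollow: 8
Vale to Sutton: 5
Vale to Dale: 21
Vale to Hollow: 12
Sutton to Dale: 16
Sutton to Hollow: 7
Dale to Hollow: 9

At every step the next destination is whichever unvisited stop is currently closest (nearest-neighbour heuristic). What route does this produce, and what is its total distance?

111 min along Orwell → Vale → Sutton → Maris → Hollow → Ivy → Dale → Oak → Orwell.

Orwell → [Vale:22 / Dale:23 / Sutton:24 / Hollow:25 / Ivy:26 / Maris:27 / Oak:34] → Vale (22)
Vale → [Sutton:5 / Ivy:6 / Maris:8 / Hollow:12 / Dale:21 / Oak:23] → Sutton (5)
Sutton → [Maris:3 / Hollow:7 / Ivy:11 / Dale:16 / Oak:18] → Maris (3)
Maris → [Hollow:4 / Ivy:12 / Dale:13 / Oak:15] → Hollow (4)
Hollow → [Ivy:8 / Dale:9 / Oak:11] → Ivy (8)
Ivy → [Dale:15 / Oak:19] → Dale (15)
Dale → [Oak:20] → Oak (20)
Return Oak→Orwell: 34.
Total = 22 + 5 + 3 + 4 + 8 + 15 + 20 + 34 = 111.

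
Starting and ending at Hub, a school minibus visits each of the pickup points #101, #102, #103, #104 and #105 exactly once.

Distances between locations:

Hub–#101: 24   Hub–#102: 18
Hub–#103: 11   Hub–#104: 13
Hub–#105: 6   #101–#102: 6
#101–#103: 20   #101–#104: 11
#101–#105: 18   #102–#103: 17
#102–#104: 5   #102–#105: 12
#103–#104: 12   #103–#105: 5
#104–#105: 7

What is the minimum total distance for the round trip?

Hub→#101→#102→#103→#104→#105→Hub: 24+6+17+12+7+6 = 72
Hub→#101→#102→#103→#105→#104→Hub: 24+6+17+5+7+13 = 72
Hub→#101→#102→#104→#103→#105→Hub: 24+6+5+12+5+6 = 58
Hub→#101→#102→#104→#105→#103→Hub: 24+6+5+7+5+11 = 58
Hub→#101→#102→#105→#103→#104→Hub: 24+6+12+5+12+13 = 72
Hub→#101→#102→#105→#104→#103→Hub: 24+6+12+7+12+11 = 72
Hub→#101→#103→#102→#104→#105→Hub: 24+20+17+5+7+6 = 79
Hub→#101→#103→#102→#105→#104→Hub: 24+20+17+12+7+13 = 93
Hub→#101→#103→#104→#102→#105→Hub: 24+20+12+5+12+6 = 79
Hub→#101→#103→#104→#105→#102→Hub: 24+20+12+7+12+18 = 93
Hub→#101→#103→#105→#102→#104→Hub: 24+20+5+12+5+13 = 79
Hub→#101→#103→#105→#104→#102→Hub: 24+20+5+7+5+18 = 79
Hub→#101→#104→#102→#103→#105→Hub: 24+11+5+17+5+6 = 68
Hub→#101→#104→#102→#105→#103→Hub: 24+11+5+12+5+11 = 68
… (46 more)
Hub→#103→#101→#102→#104→#105→Hub: 11+20+6+5+7+6 = 55  ← best
The minimum is 55.
One optimal route: Hub → #103 → #101 → #102 → #104 → #105 → Hub (or its reverse).

Shortest round trip = 55.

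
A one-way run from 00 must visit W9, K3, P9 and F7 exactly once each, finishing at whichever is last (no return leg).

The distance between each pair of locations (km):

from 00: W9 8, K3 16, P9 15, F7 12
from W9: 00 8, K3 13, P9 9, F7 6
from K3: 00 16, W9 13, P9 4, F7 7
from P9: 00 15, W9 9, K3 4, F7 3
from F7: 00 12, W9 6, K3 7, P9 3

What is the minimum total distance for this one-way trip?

There are 4! = 24 possible orderings.
00→W9→K3→P9→F7: 8+13+4+3 = 28
00→W9→K3→F7→P9: 8+13+7+3 = 31
00→W9→P9→K3→F7: 8+9+4+7 = 28
00→W9→P9→F7→K3: 8+9+3+7 = 27
00→W9→F7→K3→P9: 8+6+7+4 = 25
00→W9→F7→P9→K3: 8+6+3+4 = 21
00→K3→W9→P9→F7: 16+13+9+3 = 41
00→K3→W9→F7→P9: 16+13+6+3 = 38
00→K3→P9→W9→F7: 16+4+9+6 = 35
00→K3→P9→F7→W9: 16+4+3+6 = 29
00→K3→F7→W9→P9: 16+7+6+9 = 38
00→K3→F7→P9→W9: 16+7+3+9 = 35
00→P9→W9→K3→F7: 15+9+13+7 = 44
00→P9→W9→F7→K3: 15+9+6+7 = 37
… (10 more)
The minimum is 21.
One shortest path: 00 → W9 → F7 → P9 → K3.

Minimum one-way distance = 21 km.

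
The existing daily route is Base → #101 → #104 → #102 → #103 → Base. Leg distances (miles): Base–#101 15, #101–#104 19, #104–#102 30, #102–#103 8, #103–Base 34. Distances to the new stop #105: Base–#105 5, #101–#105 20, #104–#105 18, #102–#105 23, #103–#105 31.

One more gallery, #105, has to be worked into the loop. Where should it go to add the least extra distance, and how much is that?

Adding 2 miles by placing #105 on the #103–Base leg.

Insertion cost between consecutive stops i–j is d(i,#105) + d(#105,j) − d(i,j):
  between Base and #101: 5 + 20 − 15 = 10
  between #101 and #104: 20 + 18 − 19 = 19
  between #104 and #102: 18 + 23 − 30 = 11
  between #102 and #103: 23 + 31 − 8 = 46
  between #103 and Base: 31 + 5 − 34 = 2
Cheapest insertion is between #103 and Base, adding 2.
New total = 106 + 2 = 108.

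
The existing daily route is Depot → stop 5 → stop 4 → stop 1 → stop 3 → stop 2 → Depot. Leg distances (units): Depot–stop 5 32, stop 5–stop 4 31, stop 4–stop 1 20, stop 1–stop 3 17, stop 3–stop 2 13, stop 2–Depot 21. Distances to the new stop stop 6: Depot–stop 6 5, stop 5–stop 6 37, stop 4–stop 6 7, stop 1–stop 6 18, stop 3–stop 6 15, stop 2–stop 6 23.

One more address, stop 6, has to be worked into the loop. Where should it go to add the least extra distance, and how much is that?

Insertion cost between consecutive stops i–j is d(i,stop 6) + d(stop 6,j) − d(i,j):
  between Depot and stop 5: 5 + 37 − 32 = 10
  between stop 5 and stop 4: 37 + 7 − 31 = 13
  between stop 4 and stop 1: 7 + 18 − 20 = 5
  between stop 1 and stop 3: 18 + 15 − 17 = 16
  between stop 3 and stop 2: 15 + 23 − 13 = 25
  between stop 2 and Depot: 23 + 5 − 21 = 7
Cheapest insertion is between stop 4 and stop 1, adding 5.
New total = 134 + 5 = 139.

+5 — insert stop 6 between stop 4 and stop 1.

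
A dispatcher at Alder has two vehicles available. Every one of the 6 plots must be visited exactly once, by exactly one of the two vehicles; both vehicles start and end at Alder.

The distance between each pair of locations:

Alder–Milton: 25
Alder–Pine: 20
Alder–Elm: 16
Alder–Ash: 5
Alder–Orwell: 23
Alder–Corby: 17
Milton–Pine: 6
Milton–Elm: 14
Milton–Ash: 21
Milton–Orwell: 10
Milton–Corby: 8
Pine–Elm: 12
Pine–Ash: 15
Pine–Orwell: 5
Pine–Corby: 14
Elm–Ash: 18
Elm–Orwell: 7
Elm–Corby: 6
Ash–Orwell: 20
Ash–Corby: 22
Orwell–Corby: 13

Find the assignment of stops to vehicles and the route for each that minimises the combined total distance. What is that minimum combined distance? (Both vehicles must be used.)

Check every non-empty split of the stops between the two vehicles; for each half take its own optimal tour:
  {Milton} + {Pine, Elm, Ash, Orwell, Corby}: 50 + 55 = 105
  {Pine} + {Milton, Elm, Ash, Orwell, Corby}: 40 + 65 = 105
  {Milton, Pine} + {Elm, Ash, Orwell, Corby}: 51 + 55 = 106
  {Elm} + {Milton, Pine, Ash, Orwell, Corby}: 32 + 60 = 92
  {Milton, Elm} + {Pine, Ash, Orwell, Corby}: 55 + 55 = 110
  {Pine, Elm} + {Milton, Ash, Orwell, Corby}: 48 + 60 = 108
  … (31 splits in total)
  {Ash} + {Milton, Pine, Elm, Orwell, Corby}: 10 + 59 = 69  ← best
Best: vehicle 1 Alder → Ash → Alder = 10; vehicle 2 Alder → Elm → Orwell → Pine → Milton → Corby → Alder = 59; combined 69.

69 — the smallest possible combined total.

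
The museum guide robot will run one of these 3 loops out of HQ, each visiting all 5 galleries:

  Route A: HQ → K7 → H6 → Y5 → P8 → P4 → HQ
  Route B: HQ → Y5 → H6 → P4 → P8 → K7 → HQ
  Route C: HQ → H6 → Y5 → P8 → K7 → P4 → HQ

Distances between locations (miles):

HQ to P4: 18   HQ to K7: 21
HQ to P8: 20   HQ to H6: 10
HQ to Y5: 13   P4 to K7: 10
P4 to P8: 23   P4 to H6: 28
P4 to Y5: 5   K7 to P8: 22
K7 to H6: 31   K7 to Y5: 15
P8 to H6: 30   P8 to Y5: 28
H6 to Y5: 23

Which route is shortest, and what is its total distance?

111 miles — Route C is the shortest.

Route A: 21 + 31 + 23 + 28 + 23 + 18 = 144
Route B: 13 + 23 + 28 + 23 + 22 + 21 = 130
Route C: 10 + 23 + 28 + 22 + 10 + 18 = 111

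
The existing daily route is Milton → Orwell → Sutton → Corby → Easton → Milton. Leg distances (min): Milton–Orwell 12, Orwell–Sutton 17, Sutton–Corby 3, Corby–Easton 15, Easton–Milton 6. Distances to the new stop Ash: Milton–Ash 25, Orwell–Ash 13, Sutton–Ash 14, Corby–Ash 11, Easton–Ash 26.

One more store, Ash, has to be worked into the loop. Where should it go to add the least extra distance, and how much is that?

Insertion cost between consecutive stops i–j is d(i,Ash) + d(Ash,j) − d(i,j):
  between Milton and Orwell: 25 + 13 − 12 = 26
  between Orwell and Sutton: 13 + 14 − 17 = 10
  between Sutton and Corby: 14 + 11 − 3 = 22
  between Corby and Easton: 11 + 26 − 15 = 22
  between Easton and Milton: 26 + 25 − 6 = 45
Cheapest insertion is between Orwell and Sutton, adding 10.
New total = 53 + 10 = 63.

Minimum extra distance: 10 min, inserting Ash between Orwell and Sutton.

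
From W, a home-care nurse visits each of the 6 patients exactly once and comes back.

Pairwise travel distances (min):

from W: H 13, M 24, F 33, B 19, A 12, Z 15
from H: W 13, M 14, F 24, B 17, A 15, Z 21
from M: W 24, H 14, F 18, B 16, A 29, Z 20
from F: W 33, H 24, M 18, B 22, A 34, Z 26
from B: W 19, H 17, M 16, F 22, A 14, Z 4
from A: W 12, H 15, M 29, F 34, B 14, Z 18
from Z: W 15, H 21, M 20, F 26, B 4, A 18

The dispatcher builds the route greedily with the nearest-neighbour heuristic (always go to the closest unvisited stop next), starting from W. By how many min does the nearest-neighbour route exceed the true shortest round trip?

From W: A=12, H=13, Z=15, B=19, M=24, F=33 → choose A (12).
From A: B=14, H=15, Z=18, M=29, F=34 → choose B (14).
From B: Z=4, M=16, H=17, F=22 → choose Z (4).
From Z: M=20, H=21, F=26 → choose M (20).
From M: H=14, F=18 → choose H (14).
From H: F=24 → choose F (24).
NN route W → A → B → Z → M → H → F → W costs 121.
Optimal: W → A → H → M → F → B → Z → W costs 100 (by enumerating all 360 distinct tours).
Excess = 121 − 100 = 21.

The nearest-neighbour route is 21 min longer than optimal.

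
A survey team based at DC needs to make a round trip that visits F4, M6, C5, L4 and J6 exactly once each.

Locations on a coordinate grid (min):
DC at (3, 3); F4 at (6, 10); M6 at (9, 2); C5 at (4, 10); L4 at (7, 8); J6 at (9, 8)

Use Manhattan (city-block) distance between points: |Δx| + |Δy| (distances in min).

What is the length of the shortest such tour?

28 min — the shortest possible round trip.

There are 60 distinct closed tours to check (reversals are equivalent).
DC → F4 → M6 → C5 → L4 → J6 → DC: 10+11+13+5+2+11 = 52
DC → F4 → M6 → C5 → J6 → L4 → DC: 10+11+13+7+2+9 = 52
DC → F4 → M6 → L4 → C5 → J6 → DC: 10+11+8+5+7+11 = 52
DC → F4 → M6 → L4 → J6 → C5 → DC: 10+11+8+2+7+8 = 46
DC → F4 → M6 → J6 → C5 → L4 → DC: 10+11+6+7+5+9 = 48
DC → F4 → M6 → J6 → L4 → C5 → DC: 10+11+6+2+5+8 = 42
DC → F4 → C5 → M6 → L4 → J6 → DC: 10+2+13+8+2+11 = 46
DC → F4 → C5 → M6 → J6 → L4 → DC: 10+2+13+6+2+9 = 42
DC → F4 → C5 → L4 → M6 → J6 → DC: 10+2+5+8+6+11 = 42
DC → F4 → C5 → L4 → J6 → M6 → DC: 10+2+5+2+6+7 = 32
DC → F4 → C5 → J6 → M6 → L4 → DC: 10+2+7+6+8+9 = 42
DC → F4 → C5 → J6 → L4 → M6 → DC: 10+2+7+2+8+7 = 36
DC → F4 → L4 → M6 → C5 → J6 → DC: 10+3+8+13+7+11 = 52
DC → F4 → L4 → M6 → J6 → C5 → DC: 10+3+8+6+7+8 = 42
… (46 more)
DC → M6 → J6 → L4 → F4 → C5 → DC: 7+6+2+3+2+8 = 28  ← best
The minimum is 28.
One optimal route: DC → M6 → J6 → L4 → F4 → C5 → DC (or its reverse).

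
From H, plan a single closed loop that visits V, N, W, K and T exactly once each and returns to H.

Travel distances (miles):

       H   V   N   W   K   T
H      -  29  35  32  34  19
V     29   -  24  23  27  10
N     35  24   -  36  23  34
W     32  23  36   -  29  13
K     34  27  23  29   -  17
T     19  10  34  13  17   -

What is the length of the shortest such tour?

Minimum total distance: 136 miles.

H→V→N→W→K→T→H: 29+24+36+29+17+19 = 154
H→V→N→W→T→K→H: 29+24+36+13+17+34 = 153
H→V→N→K→W→T→H: 29+24+23+29+13+19 = 137
H→V→N→K→T→W→H: 29+24+23+17+13+32 = 138
H→V→N→T→W→K→H: 29+24+34+13+29+34 = 163
H→V→N→T→K→W→H: 29+24+34+17+29+32 = 165
H→V→W→N→K→T→H: 29+23+36+23+17+19 = 147
H→V→W→N→T→K→H: 29+23+36+34+17+34 = 173
H→V→W→K→N→T→H: 29+23+29+23+34+19 = 157
H→V→W→K→T→N→H: 29+23+29+17+34+35 = 167
H→V→W→T→N→K→H: 29+23+13+34+23+34 = 156
H→V→W→T→K→N→H: 29+23+13+17+23+35 = 140
H→V→K→N→W→T→H: 29+27+23+36+13+19 = 147
H→V→K→N→T→W→H: 29+27+23+34+13+32 = 158
… (46 more)
H→W→T→V→N→K→H: 32+13+10+24+23+34 = 136  ← best
The minimum is 136.
One optimal route: H → W → T → V → N → K → H (or its reverse).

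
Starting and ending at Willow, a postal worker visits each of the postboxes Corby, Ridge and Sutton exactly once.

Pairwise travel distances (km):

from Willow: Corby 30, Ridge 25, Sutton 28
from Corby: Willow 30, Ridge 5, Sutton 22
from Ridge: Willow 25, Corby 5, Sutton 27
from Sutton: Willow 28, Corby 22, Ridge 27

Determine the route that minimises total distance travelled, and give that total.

80 km — the shortest possible round trip.

With 3 stops there are 3!/2 = 3 distinct round trips (a route and its reverse cost the same).
Willow-Corby-Ridge-Sutton-Willow: 30+5+27+28 = 90
Willow-Corby-Sutton-Ridge-Willow: 30+22+27+25 = 104
Willow-Ridge-Corby-Sutton-Willow: 25+5+22+28 = 80
The minimum is 80.
One optimal route: Willow → Ridge → Corby → Sutton → Willow (or its reverse).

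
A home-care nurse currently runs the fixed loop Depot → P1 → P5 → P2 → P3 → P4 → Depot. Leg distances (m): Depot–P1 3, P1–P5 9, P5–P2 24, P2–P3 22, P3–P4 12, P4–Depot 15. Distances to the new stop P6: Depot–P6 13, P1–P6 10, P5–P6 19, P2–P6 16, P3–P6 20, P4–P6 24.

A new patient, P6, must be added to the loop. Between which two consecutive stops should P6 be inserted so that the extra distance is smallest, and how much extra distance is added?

Insertion cost between consecutive stops i–j is d(i,P6) + d(P6,j) − d(i,j):
  between Depot and P1: 13 + 10 − 3 = 20
  between P1 and P5: 10 + 19 − 9 = 20
  between P5 and P2: 19 + 16 − 24 = 11
  between P2 and P3: 16 + 20 − 22 = 14
  between P3 and P4: 20 + 24 − 12 = 32
  between P4 and Depot: 24 + 13 − 15 = 22
Cheapest insertion is between P5 and P2, adding 11.
New total = 85 + 11 = 96.

+11 m — insert P6 between P5 and P2.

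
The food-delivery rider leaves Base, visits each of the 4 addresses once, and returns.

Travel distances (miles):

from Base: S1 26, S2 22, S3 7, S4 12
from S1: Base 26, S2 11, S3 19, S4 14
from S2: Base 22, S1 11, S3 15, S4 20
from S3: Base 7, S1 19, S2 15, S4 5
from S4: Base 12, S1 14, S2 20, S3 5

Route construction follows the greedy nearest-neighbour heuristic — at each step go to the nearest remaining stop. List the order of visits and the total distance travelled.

At Base the remaining stops are S3 7, S4 12, S2 22, S1 26; go to S3.
At S3 the remaining stops are S4 5, S2 15, S1 19; go to S4.
At S4 the remaining stops are S1 14, S2 20; go to S1.
At S1 the remaining stops are S2 11; go to S2.
Return S2→Base: 22.
Total = 7 + 5 + 14 + 11 + 22 = 59.

Total distance 59 miles via the nearest-neighbour route Base → S3 → S4 → S1 → S2 → Base.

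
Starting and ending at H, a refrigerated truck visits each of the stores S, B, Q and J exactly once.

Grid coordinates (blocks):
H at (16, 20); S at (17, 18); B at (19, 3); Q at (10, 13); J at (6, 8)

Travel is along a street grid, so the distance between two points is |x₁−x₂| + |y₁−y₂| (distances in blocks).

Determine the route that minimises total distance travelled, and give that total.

There are 12 distinct closed tours to check (reversals are equivalent).
H→S→B→Q→J→H: 3+17+19+9+22 = 70
H→S→B→J→Q→H: 3+17+18+9+13 = 60
H→S→Q→B→J→H: 3+12+19+18+22 = 74
H→S→Q→J→B→H: 3+12+9+18+20 = 62
H→S→J→B→Q→H: 3+21+18+19+13 = 74
H→S→J→Q→B→H: 3+21+9+19+20 = 72
H→B→S→Q→J→H: 20+17+12+9+22 = 80
H→B→S→J→Q→H: 20+17+21+9+13 = 80
H→B→Q→S→J→H: 20+19+12+21+22 = 94
H→B→J→S→Q→H: 20+18+21+12+13 = 84
H→Q→S→B→J→H: 13+12+17+18+22 = 82
H→Q→B→S→J→H: 13+19+17+21+22 = 92
The minimum is 60.
One optimal route: H → S → B → J → Q → H (or its reverse).

60 blocks — the shortest possible round trip.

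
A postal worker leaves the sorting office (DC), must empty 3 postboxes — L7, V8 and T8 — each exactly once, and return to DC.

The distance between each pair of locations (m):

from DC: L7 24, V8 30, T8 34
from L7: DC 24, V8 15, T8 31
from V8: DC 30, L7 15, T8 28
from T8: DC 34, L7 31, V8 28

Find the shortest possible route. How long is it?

DC - L7 - V8 - T8 - DC: 24+15+28+34 = 101
DC - L7 - T8 - V8 - DC: 24+31+28+30 = 113
DC - V8 - L7 - T8 - DC: 30+15+31+34 = 110
The minimum is 101.
One optimal route: DC → L7 → V8 → T8 → DC (or its reverse).

Minimum total distance: 101 m.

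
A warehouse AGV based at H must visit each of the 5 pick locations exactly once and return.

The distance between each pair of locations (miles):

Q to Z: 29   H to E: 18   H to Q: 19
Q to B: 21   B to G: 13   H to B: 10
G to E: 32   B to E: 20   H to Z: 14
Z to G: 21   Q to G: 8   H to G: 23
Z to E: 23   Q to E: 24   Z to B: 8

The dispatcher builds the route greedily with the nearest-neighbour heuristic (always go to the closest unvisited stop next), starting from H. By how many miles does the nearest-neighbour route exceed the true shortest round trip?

From H: B=10, Z=14, E=18, Q=19, G=23 → choose B (10).
From B: Z=8, G=13, E=20, Q=21 → choose Z (8).
From Z: G=21, E=23, Q=29 → choose G (21).
From G: Q=8, E=32 → choose Q (8).
From Q: E=24 → choose E (24).
NN route H → B → Z → G → Q → E → H costs 89.
Optimal: H → Z → B → G → Q → E → H costs 85 (by enumerating all 60 distinct tours).
Excess = 89 − 85 = 4.

Excess over optimum: 4 miles.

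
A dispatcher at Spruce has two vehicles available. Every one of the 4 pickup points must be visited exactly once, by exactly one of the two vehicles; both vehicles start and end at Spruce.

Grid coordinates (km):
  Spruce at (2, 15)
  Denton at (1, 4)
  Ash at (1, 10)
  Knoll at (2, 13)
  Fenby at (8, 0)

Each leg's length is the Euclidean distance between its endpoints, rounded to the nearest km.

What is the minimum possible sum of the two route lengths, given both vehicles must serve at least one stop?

Check every non-empty split of the stops between the two vehicles; for each half take its own optimal tour:
  {Denton} + {Ash, Knoll, Fenby}: 22 + 33 = 55
  {Ash} + {Denton, Knoll, Fenby}: 10 + 35 = 45
  {Denton, Ash} + {Knoll, Fenby}: 22 + 32 = 54
  {Knoll} + {Denton, Ash, Fenby}: 4 + 35 = 39
  {Denton, Knoll} + {Ash, Fenby}: 22 + 33 = 55
  {Ash, Knoll} + {Denton, Fenby}: 10 + 35 = 45
  … (7 splits in total)
Best: vehicle 1 Spruce → Knoll → Spruce = 4; vehicle 2 Spruce → Ash → Denton → Fenby → Spruce = 35; combined 39.

39 km — the smallest possible combined total.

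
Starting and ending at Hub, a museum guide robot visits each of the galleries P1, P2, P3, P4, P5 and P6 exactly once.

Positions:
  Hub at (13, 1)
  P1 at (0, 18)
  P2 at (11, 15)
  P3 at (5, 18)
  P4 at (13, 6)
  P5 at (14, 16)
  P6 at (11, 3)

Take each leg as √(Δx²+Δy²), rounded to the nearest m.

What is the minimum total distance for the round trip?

With 6 stops there are 6!/2 = 360 distinct round trips (a route and its reverse cost the same).
Hub - P1 - P2 - P3 - P4 - P5 - P6 - Hub: 21+11+7+14+10+13+3 = 79
Hub - P1 - P2 - P3 - P4 - P6 - P5 - Hub: 21+11+7+14+4+13+15 = 85
Hub - P1 - P2 - P3 - P5 - P4 - P6 - Hub: 21+11+7+9+10+4+3 = 65
Hub - P1 - P2 - P3 - P5 - P6 - P4 - Hub: 21+11+7+9+13+4+5 = 70
Hub - P1 - P2 - P3 - P6 - P4 - P5 - Hub: 21+11+7+16+4+10+15 = 84
Hub - P1 - P2 - P3 - P6 - P5 - P4 - Hub: 21+11+7+16+13+10+5 = 83
Hub - P1 - P2 - P4 - P3 - P5 - P6 - Hub: 21+11+9+14+9+13+3 = 80
Hub - P1 - P2 - P4 - P3 - P6 - P5 - Hub: 21+11+9+14+16+13+15 = 99
… (352 more)
Hub - P4 - P5 - P2 - P3 - P1 - P6 - Hub: 5+10+3+7+5+19+3 = 52  ← best
The minimum is 52.
One optimal route: Hub → P4 → P5 → P2 → P3 → P1 → P6 → Hub (or its reverse).

Minimum total distance: 52 m.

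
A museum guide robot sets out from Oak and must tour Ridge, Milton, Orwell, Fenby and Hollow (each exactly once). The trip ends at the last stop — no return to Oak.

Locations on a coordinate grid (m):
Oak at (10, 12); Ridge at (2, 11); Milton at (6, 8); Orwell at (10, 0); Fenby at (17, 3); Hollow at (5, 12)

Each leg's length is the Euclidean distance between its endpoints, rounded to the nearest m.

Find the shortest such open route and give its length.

There are 5! = 120 possible orderings.
Oak → Ridge → Milton → Orwell → Fenby → Hollow: 8+5+9+8+15 = 45
Oak → Ridge → Milton → Orwell → Hollow → Fenby: 8+5+9+13+15 = 50
Oak → Ridge → Milton → Fenby → Orwell → Hollow: 8+5+12+8+13 = 46
Oak → Ridge → Milton → Fenby → Hollow → Orwell: 8+5+12+15+13 = 53
Oak → Ridge → Milton → Hollow → Orwell → Fenby: 8+5+4+13+8 = 38
Oak → Ridge → Milton → Hollow → Fenby → Orwell: 8+5+4+15+8 = 40
Oak → Ridge → Orwell → Milton → Fenby → Hollow: 8+14+9+12+15 = 58
Oak → Ridge → Orwell → Milton → Hollow → Fenby: 8+14+9+4+15 = 50
Oak → Ridge → Orwell → Fenby → Milton → Hollow: 8+14+8+12+4 = 46
Oak → Ridge → Orwell → Fenby → Hollow → Milton: 8+14+8+15+4 = 49
Oak → Ridge → Orwell → Hollow → Milton → Fenby: 8+14+13+4+12 = 51
Oak → Ridge → Orwell → Hollow → Fenby → Milton: 8+14+13+15+12 = 62
Oak → Ridge → Fenby → Milton → Orwell → Hollow: 8+17+12+9+13 = 59
Oak → Ridge → Fenby → Milton → Hollow → Orwell: 8+17+12+4+13 = 54
… (106 more)
Oak → Hollow → Ridge → Milton → Orwell → Fenby: 5+3+5+9+8 = 30  ← best
The minimum is 30.
One shortest path: Oak → Hollow → Ridge → Milton → Orwell → Fenby.

Shortest open route: 30 m.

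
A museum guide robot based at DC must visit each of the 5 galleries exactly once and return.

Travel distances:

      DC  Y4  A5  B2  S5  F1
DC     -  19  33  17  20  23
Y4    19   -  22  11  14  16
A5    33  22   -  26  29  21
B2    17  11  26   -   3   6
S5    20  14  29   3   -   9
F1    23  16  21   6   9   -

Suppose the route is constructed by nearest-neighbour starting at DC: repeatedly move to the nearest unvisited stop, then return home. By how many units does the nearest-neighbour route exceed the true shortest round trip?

9 longer than the optimal tour.

DC: B2=17, Y4=19, S5=20, F1=23, A5=33 ⇒ B2
B2: S5=3, F1=6, Y4=11, A5=26 ⇒ S5
S5: F1=9, Y4=14, A5=29 ⇒ F1
F1: Y4=16, A5=21 ⇒ Y4
Y4: A5=22 ⇒ A5
NN route DC → B2 → S5 → F1 → Y4 → A5 → DC costs 100.
Optimal: DC → Y4 → A5 → F1 → B2 → S5 → DC costs 91 (by enumerating all 60 distinct tours).
Excess = 100 − 91 = 9.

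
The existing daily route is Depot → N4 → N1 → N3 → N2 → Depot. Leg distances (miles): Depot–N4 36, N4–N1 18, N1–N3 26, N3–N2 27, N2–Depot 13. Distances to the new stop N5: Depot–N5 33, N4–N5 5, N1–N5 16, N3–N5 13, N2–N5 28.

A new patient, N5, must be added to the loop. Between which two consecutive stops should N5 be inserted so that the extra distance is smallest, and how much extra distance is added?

Insertion cost between consecutive stops i–j is d(i,N5) + d(N5,j) − d(i,j):
  between Depot and N4: 33 + 5 − 36 = 2
  between N4 and N1: 5 + 16 − 18 = 3
  between N1 and N3: 16 + 13 − 26 = 3
  between N3 and N2: 13 + 28 − 27 = 14
  between N2 and Depot: 28 + 33 − 13 = 48
Cheapest insertion is between Depot and N4, adding 2.
New total = 120 + 2 = 122.

+2 miles — insert N5 between Depot and N4.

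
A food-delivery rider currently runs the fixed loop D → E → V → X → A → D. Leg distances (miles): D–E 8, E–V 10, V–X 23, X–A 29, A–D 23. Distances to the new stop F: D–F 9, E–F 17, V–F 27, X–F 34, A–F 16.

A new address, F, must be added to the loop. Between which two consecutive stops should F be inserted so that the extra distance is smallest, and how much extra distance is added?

Insertion cost between consecutive stops i–j is d(i,F) + d(F,j) − d(i,j):
  between D and E: 9 + 17 − 8 = 18
  between E and V: 17 + 27 − 10 = 34
  between V and X: 27 + 34 − 23 = 38
  between X and A: 34 + 16 − 29 = 21
  between A and D: 16 + 9 − 23 = 2
Cheapest insertion is between A and D, adding 2.
New total = 93 + 2 = 95.

Adding 2 miles by placing F on the A–D leg.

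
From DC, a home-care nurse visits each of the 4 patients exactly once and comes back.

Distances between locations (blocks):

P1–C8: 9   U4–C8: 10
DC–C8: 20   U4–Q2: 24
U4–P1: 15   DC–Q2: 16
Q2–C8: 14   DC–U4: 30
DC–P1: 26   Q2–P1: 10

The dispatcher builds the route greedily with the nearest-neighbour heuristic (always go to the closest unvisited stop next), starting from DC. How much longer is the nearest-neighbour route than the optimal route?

From DC: Q2=16, C8=20, P1=26, U4=30 → choose Q2 (16).
From Q2: P1=10, C8=14, U4=24 → choose P1 (10).
From P1: C8=9, U4=15 → choose C8 (9).
From C8: U4=10 → choose U4 (10).
NN route DC → Q2 → P1 → C8 → U4 → DC costs 75.
Optimal: DC → Q2 → P1 → U4 → C8 → DC costs 71 (by enumerating all 12 distinct tours).
Excess = 75 − 71 = 4.

Excess over optimum: 4 blocks.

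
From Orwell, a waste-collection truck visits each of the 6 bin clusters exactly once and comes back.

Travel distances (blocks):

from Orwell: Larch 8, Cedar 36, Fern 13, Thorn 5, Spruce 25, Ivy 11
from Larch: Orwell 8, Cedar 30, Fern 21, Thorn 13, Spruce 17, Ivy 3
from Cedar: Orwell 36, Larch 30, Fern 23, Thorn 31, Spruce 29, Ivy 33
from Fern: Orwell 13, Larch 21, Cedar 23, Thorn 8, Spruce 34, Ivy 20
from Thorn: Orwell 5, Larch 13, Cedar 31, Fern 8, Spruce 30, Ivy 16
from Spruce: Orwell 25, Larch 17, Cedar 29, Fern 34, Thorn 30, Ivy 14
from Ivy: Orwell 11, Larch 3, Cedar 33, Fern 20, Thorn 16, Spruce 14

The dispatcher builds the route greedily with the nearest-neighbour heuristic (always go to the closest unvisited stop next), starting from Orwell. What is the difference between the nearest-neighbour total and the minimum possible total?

Orwell: Thorn=5, Larch=8, Ivy=11, Fern=13, Spruce=25, Cedar=36 ⇒ Thorn
Thorn: Fern=8, Larch=13, Ivy=16, Spruce=30, Cedar=31 ⇒ Fern
Fern: Ivy=20, Larch=21, Cedar=23, Spruce=34 ⇒ Ivy
Ivy: Larch=3, Spruce=14, Cedar=33 ⇒ Larch
Larch: Spruce=17, Cedar=30 ⇒ Spruce
Spruce: Cedar=29 ⇒ Cedar
NN route Orwell → Thorn → Fern → Ivy → Larch → Spruce → Cedar → Orwell costs 118.
Optimal: Orwell → Larch → Ivy → Spruce → Cedar → Fern → Thorn → Orwell costs 90 (by enumerating all 360 distinct tours).
Excess = 118 − 90 = 28.

Excess over optimum: 28 blocks.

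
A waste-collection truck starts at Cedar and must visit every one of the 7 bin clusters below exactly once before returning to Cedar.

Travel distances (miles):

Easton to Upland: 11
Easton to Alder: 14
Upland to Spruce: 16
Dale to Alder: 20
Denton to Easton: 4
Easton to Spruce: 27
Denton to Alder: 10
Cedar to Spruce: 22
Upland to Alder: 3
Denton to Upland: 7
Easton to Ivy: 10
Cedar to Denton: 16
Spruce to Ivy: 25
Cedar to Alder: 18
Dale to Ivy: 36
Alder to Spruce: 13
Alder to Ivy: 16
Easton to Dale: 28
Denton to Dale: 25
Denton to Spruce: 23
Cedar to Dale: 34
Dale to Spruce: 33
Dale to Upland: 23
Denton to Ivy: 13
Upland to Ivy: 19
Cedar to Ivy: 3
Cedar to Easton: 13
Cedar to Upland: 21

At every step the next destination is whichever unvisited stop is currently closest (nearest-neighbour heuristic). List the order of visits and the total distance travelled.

107 miles along Cedar → Ivy → Easton → Denton → Upland → Alder → Spruce → Dale → Cedar.

From Cedar: distances to unvisited — Ivy=3, Easton=13, Denton=16, Alder=18, Upland=21, Spruce=22, Dale=34. Nearest is Ivy (3).
From Ivy: distances to unvisited — Easton=10, Denton=13, Alder=16, Upland=19, Spruce=25, Dale=36. Nearest is Easton (10).
From Easton: distances to unvisited — Denton=4, Upland=11, Alder=14, Spruce=27, Dale=28. Nearest is Denton (4).
From Denton: distances to unvisited — Upland=7, Alder=10, Spruce=23, Dale=25. Nearest is Upland (7).
From Upland: distances to unvisited — Alder=3, Spruce=16, Dale=23. Nearest is Alder (3).
From Alder: distances to unvisited — Spruce=13, Dale=20. Nearest is Spruce (13).
From Spruce: distances to unvisited — Dale=33. Nearest is Dale (33).
Return Dale→Cedar: 34.
Total = 3 + 10 + 4 + 7 + 3 + 13 + 33 + 34 = 107.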